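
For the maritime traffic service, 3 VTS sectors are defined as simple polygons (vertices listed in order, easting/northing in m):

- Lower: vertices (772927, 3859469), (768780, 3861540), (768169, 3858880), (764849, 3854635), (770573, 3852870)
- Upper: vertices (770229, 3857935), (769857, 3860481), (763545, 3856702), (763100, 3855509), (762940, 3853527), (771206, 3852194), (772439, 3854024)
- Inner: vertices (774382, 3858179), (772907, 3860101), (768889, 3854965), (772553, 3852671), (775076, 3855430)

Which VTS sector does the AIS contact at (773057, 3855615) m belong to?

Cast a ray rightward from (773057, 3855615). For each polygon, the edges (by vertex number in listed order) whose endpoints lie on opposite sides of northing = 3855615, where each meets that height, and whether that is right or left of the point:
Lower: 3–4 at easting≈765615.5 (left), 5–1 at easting≈771552.2 (left) → 0 crossings.
Upper: 3–4 at easting≈763139.5 (left), 7–1 at easting≈771540.0 (left) → 0 crossings.
Inner: 2–3 at easting≈769397.5 (left), 5–1 at easting≈775029.3 (right) → 1 crossing.
Only Inner has an odd count, so the point is inside Inner.

Inner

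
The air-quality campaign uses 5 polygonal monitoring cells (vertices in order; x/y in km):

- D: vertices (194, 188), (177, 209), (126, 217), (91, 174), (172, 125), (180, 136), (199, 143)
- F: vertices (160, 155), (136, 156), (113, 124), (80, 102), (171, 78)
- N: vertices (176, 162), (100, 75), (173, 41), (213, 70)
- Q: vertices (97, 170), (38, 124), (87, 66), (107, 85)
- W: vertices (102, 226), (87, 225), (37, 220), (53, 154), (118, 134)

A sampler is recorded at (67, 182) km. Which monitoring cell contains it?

Cast a ray rightward from (67, 182). For each polygon, the edges (by vertex number in listed order) whose endpoints lie on opposite sides of y = 182, where each meets that height, and whether that is right or left of the point:
D: 3–4 at x≈97.5 (right), 7–1 at x≈194.7 (right) → 2 crossings.
F: no edge straddles that height → 0 crossings.
N: no edge straddles that height → 0 crossings.
Q: no edge straddles that height → 0 crossings.
W: 3–4 at x≈46.2 (left), 5–1 at x≈109.7 (right) → 1 crossing.
Only W has an odd count, so the point is inside W.

W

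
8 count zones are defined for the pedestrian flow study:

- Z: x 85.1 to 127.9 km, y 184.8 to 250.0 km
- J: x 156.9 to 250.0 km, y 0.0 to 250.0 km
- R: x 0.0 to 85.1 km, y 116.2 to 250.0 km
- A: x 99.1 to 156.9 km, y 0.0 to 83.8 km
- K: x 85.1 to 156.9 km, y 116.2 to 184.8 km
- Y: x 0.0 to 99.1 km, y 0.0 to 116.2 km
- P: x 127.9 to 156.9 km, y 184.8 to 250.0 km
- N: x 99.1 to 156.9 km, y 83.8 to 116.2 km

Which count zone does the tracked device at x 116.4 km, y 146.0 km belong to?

The point has x = 116.4 and y = 146.0.
Only K satisfies 85.1 ≤ x ≤ 156.9 and 116.2 ≤ y ≤ 184.8.

K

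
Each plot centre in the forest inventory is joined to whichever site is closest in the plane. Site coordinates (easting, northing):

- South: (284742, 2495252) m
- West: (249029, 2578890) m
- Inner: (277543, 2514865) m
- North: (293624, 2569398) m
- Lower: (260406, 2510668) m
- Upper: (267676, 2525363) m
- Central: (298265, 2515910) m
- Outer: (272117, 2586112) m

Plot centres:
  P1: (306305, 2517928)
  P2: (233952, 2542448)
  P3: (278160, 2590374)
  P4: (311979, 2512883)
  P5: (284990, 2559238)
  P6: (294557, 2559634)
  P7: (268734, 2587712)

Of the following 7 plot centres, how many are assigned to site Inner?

P1 → Central
P2 → Upper
P3 → Outer
P4 → Central
P5 → North
P6 → North
P7 → Outer
0 of the 7 go to Inner.

0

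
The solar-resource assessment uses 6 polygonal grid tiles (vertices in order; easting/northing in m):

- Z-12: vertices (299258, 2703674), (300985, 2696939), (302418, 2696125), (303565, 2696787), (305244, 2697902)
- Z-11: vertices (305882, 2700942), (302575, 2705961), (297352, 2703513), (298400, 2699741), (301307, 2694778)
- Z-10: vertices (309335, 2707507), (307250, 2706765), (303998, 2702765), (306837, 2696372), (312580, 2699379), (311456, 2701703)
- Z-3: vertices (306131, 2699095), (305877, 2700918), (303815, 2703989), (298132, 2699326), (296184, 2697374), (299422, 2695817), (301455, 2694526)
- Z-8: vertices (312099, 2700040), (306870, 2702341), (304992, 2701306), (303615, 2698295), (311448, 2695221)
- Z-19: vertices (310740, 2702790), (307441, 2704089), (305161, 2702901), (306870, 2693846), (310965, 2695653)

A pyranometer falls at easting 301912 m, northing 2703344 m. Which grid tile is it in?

Cast a ray rightward from (301912, 2703344). For each polygon, the edges (by vertex number in listed order) whose endpoints lie on opposite sides of northing = 2703344, where each meets that height, and whether that is right or left of the point:
Z-12: 1–2 at easting≈299342.6 (left), 5–1 at easting≈299600.2 (left) → 0 crossings.
Z-11: 1–2 at easting≈304299.3 (right), 3–4 at easting≈297399.0 (left) → 1 crossing.
Z-10: 2–3 at easting≈304468.7 (right), 6–1 at easting≈310856.3 (right) → 2 crossings.
Z-3: 2–3 at easting≈304248.1 (right), 3–4 at easting≈303028.9 (right) → 2 crossings.
Z-8: no edge straddles that height → 0 crossings.
Z-19: 1–2 at easting≈309333.0 (right), 2–3 at easting≈306011.2 (right) → 2 crossings.
Only Z-11 has an odd count, so the point is inside Z-11.

Z-11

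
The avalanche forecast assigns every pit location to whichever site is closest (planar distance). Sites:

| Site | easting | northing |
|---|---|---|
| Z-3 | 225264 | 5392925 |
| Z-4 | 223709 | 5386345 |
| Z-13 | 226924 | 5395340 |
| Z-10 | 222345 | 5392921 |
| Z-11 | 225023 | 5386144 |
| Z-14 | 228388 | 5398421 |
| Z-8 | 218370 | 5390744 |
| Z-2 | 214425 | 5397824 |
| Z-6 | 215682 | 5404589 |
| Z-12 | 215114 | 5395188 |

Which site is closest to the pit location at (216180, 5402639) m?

Squared distances to each site:
Z-3: 176880852.000; Z-4: 322180277.000; Z-13: 168708937.000; Z-10: 132446749.000; Z-11: 350283674.000; Z-14: 166826788.000; Z-8: 146287125.000; Z-2: 26264250.000; Z-6: 4050504.000; Z-12: 56653757.000.
Minimum at Z-6.

Z-6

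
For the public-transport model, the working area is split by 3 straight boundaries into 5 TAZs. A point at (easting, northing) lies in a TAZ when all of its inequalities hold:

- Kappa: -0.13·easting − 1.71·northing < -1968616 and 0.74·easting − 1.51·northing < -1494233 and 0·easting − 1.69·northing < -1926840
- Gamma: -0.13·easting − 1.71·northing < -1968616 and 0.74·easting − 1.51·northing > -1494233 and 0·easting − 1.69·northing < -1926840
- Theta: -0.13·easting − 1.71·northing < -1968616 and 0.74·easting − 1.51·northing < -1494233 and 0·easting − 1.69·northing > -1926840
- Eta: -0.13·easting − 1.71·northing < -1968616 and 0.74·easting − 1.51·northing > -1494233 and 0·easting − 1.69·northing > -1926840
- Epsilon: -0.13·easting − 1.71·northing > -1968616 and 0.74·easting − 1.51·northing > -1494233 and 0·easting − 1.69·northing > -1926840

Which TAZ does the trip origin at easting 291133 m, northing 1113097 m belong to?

Epsilon

-0.13·291133 − 1.71·1113097 = -1941243.160, which is > -1968616
0.74·291133 − 1.51·1113097 = -1465338.050, which is > -1494233
0·291133 − 1.69·1113097 = -1881133.930, which is > -1926840
This sign pattern matches Epsilon.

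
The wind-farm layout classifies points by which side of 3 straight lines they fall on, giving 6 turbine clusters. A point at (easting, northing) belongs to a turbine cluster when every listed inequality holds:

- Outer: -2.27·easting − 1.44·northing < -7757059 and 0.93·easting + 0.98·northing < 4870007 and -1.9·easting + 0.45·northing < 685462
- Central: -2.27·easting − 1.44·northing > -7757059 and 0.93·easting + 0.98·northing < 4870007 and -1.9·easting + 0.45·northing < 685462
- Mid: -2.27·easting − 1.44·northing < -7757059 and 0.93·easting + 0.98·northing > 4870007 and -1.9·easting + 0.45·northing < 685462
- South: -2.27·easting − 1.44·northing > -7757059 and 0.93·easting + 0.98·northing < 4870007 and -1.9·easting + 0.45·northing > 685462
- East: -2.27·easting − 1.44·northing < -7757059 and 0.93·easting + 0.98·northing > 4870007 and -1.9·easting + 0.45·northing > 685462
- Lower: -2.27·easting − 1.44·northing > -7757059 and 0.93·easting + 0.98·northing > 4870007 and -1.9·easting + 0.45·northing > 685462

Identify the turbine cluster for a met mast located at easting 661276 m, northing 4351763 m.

East

-2.27·661276 − 1.44·4351763 = -7767635.240, which is < -7757059
0.93·661276 + 0.98·4351763 = 4879714.420, which is > 4870007
-1.9·661276 + 0.45·4351763 = 701868.950, which is > 685462
This sign pattern matches East.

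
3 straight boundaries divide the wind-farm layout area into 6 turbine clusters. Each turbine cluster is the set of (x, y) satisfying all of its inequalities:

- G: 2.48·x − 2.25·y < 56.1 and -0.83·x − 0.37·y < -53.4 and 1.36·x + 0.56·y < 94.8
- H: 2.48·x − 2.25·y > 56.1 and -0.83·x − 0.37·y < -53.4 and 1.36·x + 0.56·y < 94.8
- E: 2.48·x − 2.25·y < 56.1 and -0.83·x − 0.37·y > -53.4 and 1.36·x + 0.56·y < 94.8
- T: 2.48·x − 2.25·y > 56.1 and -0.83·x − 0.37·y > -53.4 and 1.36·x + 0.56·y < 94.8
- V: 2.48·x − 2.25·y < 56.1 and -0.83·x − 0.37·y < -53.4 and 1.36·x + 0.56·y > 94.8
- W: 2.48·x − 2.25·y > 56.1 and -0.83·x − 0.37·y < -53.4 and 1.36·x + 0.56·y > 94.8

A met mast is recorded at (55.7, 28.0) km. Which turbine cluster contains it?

H

2.48·55.7 − 2.25·28.0 = 75.136, which is > 56.1
-0.83·55.7 − 0.37·28.0 = -56.591, which is < -53.4
1.36·55.7 + 0.56·28.0 = 91.432, which is < 94.8
This sign pattern matches H.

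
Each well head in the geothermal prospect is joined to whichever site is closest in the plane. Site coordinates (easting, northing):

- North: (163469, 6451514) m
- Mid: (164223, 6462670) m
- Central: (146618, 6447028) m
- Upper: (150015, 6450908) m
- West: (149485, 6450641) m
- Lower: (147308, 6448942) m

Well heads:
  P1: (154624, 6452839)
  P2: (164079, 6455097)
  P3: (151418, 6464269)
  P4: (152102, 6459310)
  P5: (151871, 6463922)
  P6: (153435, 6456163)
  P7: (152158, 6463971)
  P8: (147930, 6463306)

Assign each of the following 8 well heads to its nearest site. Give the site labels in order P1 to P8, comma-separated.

Upper, North, Mid, Upper, Mid, Upper, Mid, Upper

P1 → Upper (d²=24971642.00)
P2 → North (d²=13209989.00)
P3 → Mid (d²=166524826.00)
P4 → Upper (d²=74949173.00)
P5 → Mid (d²=154139408.00)
P6 → Upper (d²=39311425.00)
P7 → Mid (d²=147256826.00)
P8 → Upper (d²=158057629.00)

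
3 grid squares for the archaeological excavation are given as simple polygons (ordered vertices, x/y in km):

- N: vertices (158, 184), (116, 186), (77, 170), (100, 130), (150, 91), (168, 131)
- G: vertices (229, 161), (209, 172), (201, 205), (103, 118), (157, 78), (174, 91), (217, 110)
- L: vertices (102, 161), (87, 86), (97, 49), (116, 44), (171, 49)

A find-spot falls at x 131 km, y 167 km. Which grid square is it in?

N

Cast a ray rightward from (131, 167). For each polygon, the edges (by vertex number in listed order) whose endpoints lie on opposite sides of y = 167, where each meets that height, and whether that is right or left of the point:
N: 3–4 at x≈78.7 (left), 6–1 at x≈161.2 (right) → 1 crossing.
G: 1–2 at x≈218.1 (right), 3–4 at x≈158.2 (right) → 2 crossings.
L: no edge straddles that height → 0 crossings.
Only N has an odd count, so the point is inside N.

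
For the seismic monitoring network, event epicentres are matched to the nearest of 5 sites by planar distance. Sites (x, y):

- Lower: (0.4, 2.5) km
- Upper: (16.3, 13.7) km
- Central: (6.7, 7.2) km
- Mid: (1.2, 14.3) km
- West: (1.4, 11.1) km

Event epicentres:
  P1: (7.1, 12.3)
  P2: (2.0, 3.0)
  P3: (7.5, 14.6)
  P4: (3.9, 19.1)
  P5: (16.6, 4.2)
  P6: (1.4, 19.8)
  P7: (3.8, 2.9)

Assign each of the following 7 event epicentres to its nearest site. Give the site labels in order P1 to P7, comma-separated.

P1 → Central (d²=26.17)
P2 → Lower (d²=2.81)
P3 → Mid (d²=39.78)
P4 → Mid (d²=30.33)
P5 → Upper (d²=90.34)
P6 → Mid (d²=30.29)
P7 → Lower (d²=11.72)

Central, Lower, Mid, Mid, Upper, Mid, Lower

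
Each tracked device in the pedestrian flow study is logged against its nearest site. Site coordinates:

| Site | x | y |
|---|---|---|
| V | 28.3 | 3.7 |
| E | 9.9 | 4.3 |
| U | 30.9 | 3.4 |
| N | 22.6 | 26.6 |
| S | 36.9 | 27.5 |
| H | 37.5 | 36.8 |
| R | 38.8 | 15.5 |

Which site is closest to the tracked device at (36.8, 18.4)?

R

Squared distances to each site:
V: 288.340; E: 922.420; U: 259.810; N: 268.880; S: 82.820; H: 339.050; R: 12.410.
Minimum at R.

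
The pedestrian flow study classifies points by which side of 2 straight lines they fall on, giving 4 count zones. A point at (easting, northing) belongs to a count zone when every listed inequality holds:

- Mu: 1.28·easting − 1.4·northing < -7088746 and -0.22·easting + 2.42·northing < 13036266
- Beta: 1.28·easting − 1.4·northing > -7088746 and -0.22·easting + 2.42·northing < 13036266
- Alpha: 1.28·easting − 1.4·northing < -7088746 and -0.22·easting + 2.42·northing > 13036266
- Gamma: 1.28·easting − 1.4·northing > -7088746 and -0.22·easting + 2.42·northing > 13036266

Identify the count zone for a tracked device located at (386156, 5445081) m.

Alpha

1.28·386156 − 1.4·5445081 = -7128833.720, which is < -7088746
-0.22·386156 + 2.42·5445081 = 13092141.700, which is > 13036266
This sign pattern matches Alpha.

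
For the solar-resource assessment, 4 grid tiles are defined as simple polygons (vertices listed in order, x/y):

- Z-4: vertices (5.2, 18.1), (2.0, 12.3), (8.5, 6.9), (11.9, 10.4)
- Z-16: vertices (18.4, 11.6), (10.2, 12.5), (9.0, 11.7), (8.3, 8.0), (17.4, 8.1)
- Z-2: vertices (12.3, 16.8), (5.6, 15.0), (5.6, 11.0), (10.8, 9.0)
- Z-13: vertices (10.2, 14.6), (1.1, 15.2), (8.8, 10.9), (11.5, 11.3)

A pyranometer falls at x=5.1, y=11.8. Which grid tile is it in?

Cast a ray rightward from (5.1, 11.8). For each polygon, the edges (by vertex number in listed order) whose endpoints lie on opposite sides of y = 11.8, where each meets that height, and whether that is right or left of the point:
Z-4: 2–3 at x≈2.60 (left), 4–1 at x≈10.68 (right) → 1 crossing.
Z-16: 1–2 at x≈16.58 (right), 2–3 at x≈9.15 (right) → 2 crossings.
Z-2: 2–3 at x≈5.60 (right), 4–1 at x≈11.34 (right) → 2 crossings.
Z-13: 2–3 at x≈7.19 (right), 4–1 at x≈11.30 (right) → 2 crossings.
Only Z-4 has an odd count, so the point is inside Z-4.

Z-4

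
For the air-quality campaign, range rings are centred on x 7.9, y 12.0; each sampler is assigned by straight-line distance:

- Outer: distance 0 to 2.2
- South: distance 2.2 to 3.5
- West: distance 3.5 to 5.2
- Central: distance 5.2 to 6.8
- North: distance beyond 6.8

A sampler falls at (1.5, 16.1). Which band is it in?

Distance = √((1.5−7.9)² + (16.1−12.0)²) = √(40.960 + 16.810) = 7.601.
6.8 ≤ 7.601 < ∞ → North.

North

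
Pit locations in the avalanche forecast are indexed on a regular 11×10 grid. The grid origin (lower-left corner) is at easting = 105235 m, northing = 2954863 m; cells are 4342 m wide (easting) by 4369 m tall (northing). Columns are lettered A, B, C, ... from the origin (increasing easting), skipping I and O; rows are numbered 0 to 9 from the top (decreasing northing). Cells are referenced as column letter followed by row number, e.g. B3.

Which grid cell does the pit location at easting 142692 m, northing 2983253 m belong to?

Column index: ⌊(142692 − 105235) / 4342⌋ = ⌊8.627⌋ = 8 → column J
Row offset from origin: ⌊(2983253 − 2954863) / 4369⌋ = ⌊6.498⌋ = 6 → row 3 (counted from top)

J3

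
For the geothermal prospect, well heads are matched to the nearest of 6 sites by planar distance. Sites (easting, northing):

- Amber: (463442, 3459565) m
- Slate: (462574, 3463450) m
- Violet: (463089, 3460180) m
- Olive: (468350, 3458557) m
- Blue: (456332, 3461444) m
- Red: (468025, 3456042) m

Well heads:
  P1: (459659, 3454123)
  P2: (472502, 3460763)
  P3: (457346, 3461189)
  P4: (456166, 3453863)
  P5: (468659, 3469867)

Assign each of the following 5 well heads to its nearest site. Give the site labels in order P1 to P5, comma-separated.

Amber, Olive, Blue, Blue, Slate

P1 → Amber (d²=43926453.00)
P2 → Olive (d²=22105540.00)
P3 → Blue (d²=1093221.00)
P4 → Blue (d²=57499117.00)
P5 → Slate (d²=78205114.00)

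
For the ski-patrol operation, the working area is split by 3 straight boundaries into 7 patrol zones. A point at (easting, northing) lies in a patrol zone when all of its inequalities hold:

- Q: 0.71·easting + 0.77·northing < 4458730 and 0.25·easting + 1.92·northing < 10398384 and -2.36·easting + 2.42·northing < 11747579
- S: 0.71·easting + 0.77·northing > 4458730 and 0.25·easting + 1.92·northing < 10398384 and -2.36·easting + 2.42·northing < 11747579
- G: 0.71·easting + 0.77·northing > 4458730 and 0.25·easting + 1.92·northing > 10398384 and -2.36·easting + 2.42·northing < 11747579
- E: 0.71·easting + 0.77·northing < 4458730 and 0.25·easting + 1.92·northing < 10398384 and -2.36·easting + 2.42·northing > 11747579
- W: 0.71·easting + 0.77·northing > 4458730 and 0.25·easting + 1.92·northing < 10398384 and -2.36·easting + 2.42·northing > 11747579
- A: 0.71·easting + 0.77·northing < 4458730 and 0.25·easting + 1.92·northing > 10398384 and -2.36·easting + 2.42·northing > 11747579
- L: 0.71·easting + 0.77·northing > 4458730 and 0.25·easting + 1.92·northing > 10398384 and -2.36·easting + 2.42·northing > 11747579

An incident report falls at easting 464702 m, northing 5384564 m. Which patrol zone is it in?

0.71·464702 + 0.77·5384564 = 4476052.700, which is > 4458730
0.25·464702 + 1.92·5384564 = 10454538.380, which is > 10398384
-2.36·464702 + 2.42·5384564 = 11933948.160, which is > 11747579
This sign pattern matches L.

L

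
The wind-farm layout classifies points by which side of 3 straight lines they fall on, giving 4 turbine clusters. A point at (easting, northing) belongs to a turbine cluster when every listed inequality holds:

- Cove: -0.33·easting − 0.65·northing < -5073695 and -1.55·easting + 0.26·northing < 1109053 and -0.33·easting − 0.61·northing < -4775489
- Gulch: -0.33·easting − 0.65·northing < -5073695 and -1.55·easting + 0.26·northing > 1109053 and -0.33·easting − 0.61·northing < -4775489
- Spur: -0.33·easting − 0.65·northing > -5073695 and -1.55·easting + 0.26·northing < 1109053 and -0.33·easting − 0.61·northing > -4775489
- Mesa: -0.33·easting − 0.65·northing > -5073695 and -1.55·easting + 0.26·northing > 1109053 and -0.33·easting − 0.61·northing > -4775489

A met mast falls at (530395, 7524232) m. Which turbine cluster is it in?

-0.33·530395 − 0.65·7524232 = -5065781.150, which is > -5073695
-1.55·530395 + 0.26·7524232 = 1134188.070, which is > 1109053
-0.33·530395 − 0.61·7524232 = -4764811.870, which is > -4775489
This sign pattern matches Mesa.

Mesa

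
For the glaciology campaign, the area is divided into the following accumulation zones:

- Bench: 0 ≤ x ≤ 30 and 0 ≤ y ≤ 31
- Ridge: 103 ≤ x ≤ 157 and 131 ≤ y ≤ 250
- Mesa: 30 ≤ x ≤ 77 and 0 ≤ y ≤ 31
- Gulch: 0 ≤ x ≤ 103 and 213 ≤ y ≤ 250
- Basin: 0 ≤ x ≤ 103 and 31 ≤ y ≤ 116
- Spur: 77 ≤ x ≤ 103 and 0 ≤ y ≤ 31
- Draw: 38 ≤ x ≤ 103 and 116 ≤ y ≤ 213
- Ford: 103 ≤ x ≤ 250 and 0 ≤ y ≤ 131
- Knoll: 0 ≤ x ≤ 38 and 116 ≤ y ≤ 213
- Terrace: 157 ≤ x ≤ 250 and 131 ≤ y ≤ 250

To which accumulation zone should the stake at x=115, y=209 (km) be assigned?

Ridge

The point has x = 115 and y = 209.
Only Ridge satisfies 103 ≤ x ≤ 157 and 131 ≤ y ≤ 250.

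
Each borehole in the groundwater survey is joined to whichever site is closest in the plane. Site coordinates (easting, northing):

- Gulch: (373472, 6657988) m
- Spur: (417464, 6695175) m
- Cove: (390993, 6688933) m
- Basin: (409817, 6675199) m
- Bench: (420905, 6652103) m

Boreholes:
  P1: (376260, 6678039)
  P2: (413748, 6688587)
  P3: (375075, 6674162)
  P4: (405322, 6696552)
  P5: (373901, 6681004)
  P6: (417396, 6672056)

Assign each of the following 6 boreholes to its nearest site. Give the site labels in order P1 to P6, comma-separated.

Cove, Spur, Gulch, Spur, Cove, Basin

P1 → Cove (d²=335740525.00)
P2 → Spur (d²=57210400.00)
P3 → Gulch (d²=264167885.00)
P4 → Spur (d²=149324293.00)
P5 → Cove (d²=355005505.00)
P6 → Basin (d²=67319690.00)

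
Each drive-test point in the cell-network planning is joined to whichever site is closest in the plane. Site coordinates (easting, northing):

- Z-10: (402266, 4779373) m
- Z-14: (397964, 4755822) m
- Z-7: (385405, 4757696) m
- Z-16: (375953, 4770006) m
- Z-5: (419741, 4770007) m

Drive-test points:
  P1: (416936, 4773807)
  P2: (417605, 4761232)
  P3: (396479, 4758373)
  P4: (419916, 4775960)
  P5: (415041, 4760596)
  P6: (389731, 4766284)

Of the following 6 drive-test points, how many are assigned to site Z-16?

0

P1 → Z-5
P2 → Z-5
P3 → Z-14
P4 → Z-5
P5 → Z-5
P6 → Z-7
0 of the 6 go to Z-16.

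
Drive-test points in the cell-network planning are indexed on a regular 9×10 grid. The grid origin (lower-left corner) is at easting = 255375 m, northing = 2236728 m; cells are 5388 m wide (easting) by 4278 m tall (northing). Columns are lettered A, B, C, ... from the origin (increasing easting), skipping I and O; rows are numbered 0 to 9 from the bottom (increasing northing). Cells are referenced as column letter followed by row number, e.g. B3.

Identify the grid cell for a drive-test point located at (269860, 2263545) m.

Column index: ⌊(269860 − 255375) / 5388⌋ = ⌊2.688⌋ = 2 → column C
Row offset from origin: ⌊(2263545 − 2236728) / 4278⌋ = ⌊6.269⌋ = 6 → row 6

C6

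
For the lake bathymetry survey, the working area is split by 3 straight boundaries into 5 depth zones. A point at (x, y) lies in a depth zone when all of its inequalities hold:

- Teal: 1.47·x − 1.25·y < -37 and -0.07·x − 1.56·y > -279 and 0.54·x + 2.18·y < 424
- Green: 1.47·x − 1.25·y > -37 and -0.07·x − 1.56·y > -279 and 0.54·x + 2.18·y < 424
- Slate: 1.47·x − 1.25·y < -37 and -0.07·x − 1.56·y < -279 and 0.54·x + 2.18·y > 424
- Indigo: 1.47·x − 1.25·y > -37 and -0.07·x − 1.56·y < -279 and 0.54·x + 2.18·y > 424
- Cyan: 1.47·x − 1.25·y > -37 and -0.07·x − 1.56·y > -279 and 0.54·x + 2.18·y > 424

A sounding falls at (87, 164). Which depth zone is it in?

1.47·87 − 1.25·164 = -77.110, which is < -37
-0.07·87 − 1.56·164 = -261.930, which is > -279
0.54·87 + 2.18·164 = 404.500, which is < 424
This sign pattern matches Teal.

Teal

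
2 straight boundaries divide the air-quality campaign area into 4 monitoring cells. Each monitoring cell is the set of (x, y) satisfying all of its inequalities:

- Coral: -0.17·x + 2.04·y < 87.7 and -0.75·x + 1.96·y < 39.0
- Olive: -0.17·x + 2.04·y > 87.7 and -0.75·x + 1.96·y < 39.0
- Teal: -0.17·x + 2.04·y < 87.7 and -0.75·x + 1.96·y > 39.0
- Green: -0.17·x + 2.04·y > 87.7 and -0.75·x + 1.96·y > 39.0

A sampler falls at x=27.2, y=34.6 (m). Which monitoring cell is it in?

-0.17·27.2 + 2.04·34.6 = 65.960, which is < 87.7
-0.75·27.2 + 1.96·34.6 = 47.416, which is > 39.0
This sign pattern matches Teal.

Teal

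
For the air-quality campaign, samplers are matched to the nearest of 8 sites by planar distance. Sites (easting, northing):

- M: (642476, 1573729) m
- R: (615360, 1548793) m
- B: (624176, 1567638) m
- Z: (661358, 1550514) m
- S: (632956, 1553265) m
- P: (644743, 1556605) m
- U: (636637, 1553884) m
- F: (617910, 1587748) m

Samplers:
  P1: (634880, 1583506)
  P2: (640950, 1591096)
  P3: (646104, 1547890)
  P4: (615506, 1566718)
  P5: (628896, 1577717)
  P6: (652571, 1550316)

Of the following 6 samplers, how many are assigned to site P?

P1 → M
P2 → M
P3 → P
P4 → B
P5 → B
P6 → Z
1 of the 6 goes to P.

1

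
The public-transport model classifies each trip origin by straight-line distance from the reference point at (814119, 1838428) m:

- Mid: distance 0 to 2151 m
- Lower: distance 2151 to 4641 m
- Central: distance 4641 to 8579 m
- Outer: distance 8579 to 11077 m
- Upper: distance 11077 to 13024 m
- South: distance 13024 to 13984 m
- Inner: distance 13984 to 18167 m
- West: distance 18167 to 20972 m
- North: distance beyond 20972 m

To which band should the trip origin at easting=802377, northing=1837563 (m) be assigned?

Upper

Distance = √((802377−814119)² + (1837563−1838428)²) = √(137874564.000 + 748225.000) = 11773.818 m.
11077 ≤ 11773.818 < 13024 → Upper.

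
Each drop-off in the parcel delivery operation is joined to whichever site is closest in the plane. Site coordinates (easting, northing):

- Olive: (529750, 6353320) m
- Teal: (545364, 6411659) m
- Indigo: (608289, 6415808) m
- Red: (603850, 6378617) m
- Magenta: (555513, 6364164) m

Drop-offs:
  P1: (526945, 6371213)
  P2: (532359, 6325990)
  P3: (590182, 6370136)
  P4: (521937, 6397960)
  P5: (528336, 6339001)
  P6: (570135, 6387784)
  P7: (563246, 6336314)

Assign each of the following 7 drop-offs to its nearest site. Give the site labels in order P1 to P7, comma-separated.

P1 → Olive (d²=328027474.00)
P2 → Olive (d²=753735781.00)
P3 → Red (d²=258741585.00)
P4 → Teal (d²=736486930.00)
P5 → Olive (d²=207033157.00)
P6 → Magenta (d²=771707284.00)
P7 → Magenta (d²=835421789.00)

Olive, Olive, Red, Teal, Olive, Magenta, Magenta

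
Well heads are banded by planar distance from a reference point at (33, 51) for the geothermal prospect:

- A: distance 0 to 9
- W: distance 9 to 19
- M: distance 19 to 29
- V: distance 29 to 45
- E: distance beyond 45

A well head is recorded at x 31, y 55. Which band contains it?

A

Distance = √((31−33)² + (55−51)²) = √(4.000 + 16.000) = 4.472.
0 ≤ 4.472 < 9 → A.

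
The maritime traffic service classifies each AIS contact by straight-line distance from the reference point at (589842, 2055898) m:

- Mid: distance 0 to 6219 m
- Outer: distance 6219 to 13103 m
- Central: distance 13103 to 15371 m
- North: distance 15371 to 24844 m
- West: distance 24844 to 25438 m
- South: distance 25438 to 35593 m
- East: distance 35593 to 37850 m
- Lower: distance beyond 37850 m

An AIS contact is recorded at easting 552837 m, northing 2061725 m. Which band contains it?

Distance = √((552837−589842)² + (2061725−2055898)²) = √(1369370025.000 + 33953929.000) = 37460.966 m.
35593 ≤ 37460.966 < 37850 → East.

East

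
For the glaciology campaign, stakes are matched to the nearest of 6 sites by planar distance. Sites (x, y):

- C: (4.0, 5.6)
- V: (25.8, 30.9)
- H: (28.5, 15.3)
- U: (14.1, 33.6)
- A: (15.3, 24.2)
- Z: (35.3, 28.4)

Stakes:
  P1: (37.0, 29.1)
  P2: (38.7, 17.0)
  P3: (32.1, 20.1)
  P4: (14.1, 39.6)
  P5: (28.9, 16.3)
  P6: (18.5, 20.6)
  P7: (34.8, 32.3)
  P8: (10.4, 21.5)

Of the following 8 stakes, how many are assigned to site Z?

P1 → Z
P2 → H
P3 → H
P4 → U
P5 → H
P6 → A
P7 → Z
P8 → A
2 of the 8 go to Z.

2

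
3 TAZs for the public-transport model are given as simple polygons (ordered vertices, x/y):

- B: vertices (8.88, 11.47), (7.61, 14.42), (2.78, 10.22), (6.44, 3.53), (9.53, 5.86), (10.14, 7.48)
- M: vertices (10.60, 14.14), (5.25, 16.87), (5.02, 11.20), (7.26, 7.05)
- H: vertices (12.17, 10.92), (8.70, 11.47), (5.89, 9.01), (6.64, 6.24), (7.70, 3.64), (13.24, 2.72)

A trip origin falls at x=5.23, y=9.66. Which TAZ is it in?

Cast a ray rightward from (5.23, 9.66). For each polygon, the edges (by vertex number in listed order) whose endpoints lie on opposite sides of y = 9.66, where each meets that height, and whether that is right or left of the point:
B: 3–4 at x≈3.086 (left), 6–1 at x≈9.452 (right) → 1 crossing.
M: 3–4 at x≈5.851 (right), 4–1 at x≈8.490 (right) → 2 crossings.
H: 2–3 at x≈6.632 (right), 6–1 at x≈12.334 (right) → 2 crossings.
Only B has an odd count, so the point is inside B.

B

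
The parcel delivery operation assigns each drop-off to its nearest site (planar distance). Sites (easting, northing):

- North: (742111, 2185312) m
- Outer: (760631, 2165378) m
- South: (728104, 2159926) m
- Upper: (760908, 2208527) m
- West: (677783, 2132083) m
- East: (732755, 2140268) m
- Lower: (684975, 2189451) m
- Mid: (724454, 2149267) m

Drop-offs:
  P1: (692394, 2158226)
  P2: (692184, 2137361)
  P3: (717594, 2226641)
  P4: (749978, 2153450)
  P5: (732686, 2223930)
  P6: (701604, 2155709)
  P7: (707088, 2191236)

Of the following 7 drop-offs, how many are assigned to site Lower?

1

P1 → West
P2 → West
P3 → Upper
P4 → Outer
P5 → Upper
P6 → Mid
P7 → Lower
1 of the 7 goes to Lower.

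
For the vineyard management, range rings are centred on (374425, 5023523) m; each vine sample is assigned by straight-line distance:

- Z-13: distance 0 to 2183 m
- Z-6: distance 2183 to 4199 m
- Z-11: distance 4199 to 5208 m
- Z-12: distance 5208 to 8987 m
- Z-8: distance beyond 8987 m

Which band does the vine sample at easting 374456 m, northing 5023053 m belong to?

Z-13

Distance = √((374456−374425)² + (5023053−5023523)²) = √(961.000 + 220900.000) = 471.021 m.
0 ≤ 471.021 < 2183 → Z-13.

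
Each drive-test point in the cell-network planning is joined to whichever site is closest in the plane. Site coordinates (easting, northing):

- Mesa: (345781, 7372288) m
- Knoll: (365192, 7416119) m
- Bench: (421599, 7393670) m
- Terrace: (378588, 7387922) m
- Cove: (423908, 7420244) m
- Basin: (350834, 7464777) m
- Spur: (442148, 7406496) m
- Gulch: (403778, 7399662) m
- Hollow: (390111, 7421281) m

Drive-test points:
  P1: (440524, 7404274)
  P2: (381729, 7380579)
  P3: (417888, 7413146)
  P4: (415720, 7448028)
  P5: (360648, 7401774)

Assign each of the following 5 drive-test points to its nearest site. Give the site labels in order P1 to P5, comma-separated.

P1 → Spur (d²=7574660.00)
P2 → Terrace (d²=63785530.00)
P3 → Cove (d²=86622004.00)
P4 → Cove (d²=838994000.00)
P5 → Knoll (d²=226426961.00)

Spur, Terrace, Cove, Cove, Knoll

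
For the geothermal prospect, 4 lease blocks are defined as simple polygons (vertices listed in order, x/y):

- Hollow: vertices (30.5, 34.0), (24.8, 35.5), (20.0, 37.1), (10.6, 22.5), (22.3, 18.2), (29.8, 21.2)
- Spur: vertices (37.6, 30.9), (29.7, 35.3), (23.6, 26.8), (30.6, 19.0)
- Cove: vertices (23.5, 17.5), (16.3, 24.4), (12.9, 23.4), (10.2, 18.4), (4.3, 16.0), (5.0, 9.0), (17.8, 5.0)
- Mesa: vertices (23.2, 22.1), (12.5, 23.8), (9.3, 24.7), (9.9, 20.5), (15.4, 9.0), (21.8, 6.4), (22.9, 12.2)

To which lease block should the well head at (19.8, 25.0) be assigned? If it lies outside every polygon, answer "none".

Cast a ray rightward from (19.8, 25.0). For each polygon, the edges (by vertex number in listed order) whose endpoints lie on opposite sides of y = 25.0, where each meets that height, and whether that is right or left of the point:
Hollow: 3–4 at x≈12.21 (left), 6–1 at x≈30.01 (right) → 1 crossing.
Spur: 3–4 at x≈25.22 (right), 4–1 at x≈34.13 (right) → 2 crossings.
Cove: no edge straddles that height → 0 crossings.
Mesa: no edge straddles that height → 0 crossings.
Only Hollow has an odd count, so the point is inside Hollow.

Hollow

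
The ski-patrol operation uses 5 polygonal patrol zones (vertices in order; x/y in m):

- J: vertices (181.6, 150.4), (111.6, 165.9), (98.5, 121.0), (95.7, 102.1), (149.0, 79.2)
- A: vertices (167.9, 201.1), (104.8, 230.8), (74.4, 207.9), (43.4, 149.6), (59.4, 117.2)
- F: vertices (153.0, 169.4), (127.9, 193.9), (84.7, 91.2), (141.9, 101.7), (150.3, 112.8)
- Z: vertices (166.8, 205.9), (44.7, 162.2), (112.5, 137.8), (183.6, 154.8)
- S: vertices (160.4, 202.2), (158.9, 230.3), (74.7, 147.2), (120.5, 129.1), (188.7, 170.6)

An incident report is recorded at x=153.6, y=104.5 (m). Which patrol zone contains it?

Cast a ray rightward from (153.6, 104.5). For each polygon, the edges (by vertex number in listed order) whose endpoints lie on opposite sides of y = 104.5, where each meets that height, and whether that is right or left of the point:
J: 3–4 at x≈96.06 (left), 5–1 at x≈160.58 (right) → 1 crossing.
A: no edge straddles that height → 0 crossings.
F: 2–3 at x≈90.29 (left), 4–5 at x≈144.02 (left) → 0 crossings.
Z: no edge straddles that height → 0 crossings.
S: no edge straddles that height → 0 crossings.
Only J has an odd count, so the point is inside J.

J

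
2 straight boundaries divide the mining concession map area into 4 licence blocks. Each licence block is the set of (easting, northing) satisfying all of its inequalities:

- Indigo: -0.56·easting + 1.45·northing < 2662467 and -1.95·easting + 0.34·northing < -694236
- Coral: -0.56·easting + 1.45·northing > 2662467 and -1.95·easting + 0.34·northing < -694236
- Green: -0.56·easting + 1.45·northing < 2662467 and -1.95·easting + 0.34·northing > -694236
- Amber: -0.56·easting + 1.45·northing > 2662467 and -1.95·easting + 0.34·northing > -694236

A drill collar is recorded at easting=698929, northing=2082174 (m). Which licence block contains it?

Green

-0.56·698929 + 1.45·2082174 = 2627752.060, which is < 2662467
-1.95·698929 + 0.34·2082174 = -654972.390, which is > -694236
This sign pattern matches Green.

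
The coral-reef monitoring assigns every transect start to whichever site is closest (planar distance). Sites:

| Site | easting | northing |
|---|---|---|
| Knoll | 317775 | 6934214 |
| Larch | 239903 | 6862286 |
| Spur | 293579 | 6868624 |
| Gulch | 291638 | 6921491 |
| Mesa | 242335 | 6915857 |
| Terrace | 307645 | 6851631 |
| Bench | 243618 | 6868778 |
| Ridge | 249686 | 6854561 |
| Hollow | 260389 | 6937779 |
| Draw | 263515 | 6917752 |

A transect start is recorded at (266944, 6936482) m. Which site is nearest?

Squared distances to each site:
Knoll: 2588934385.000; Larch: 6236262097.000; Spur: 5314131389.000; Gulch: 834523717.000; Mesa: 1030993506.000; Terrace: 8856263602.000; Bench: 5127933892.000; Ridge: 7008888805.000; Hollow: 44650234.000; Draw: 362570941.000.
Minimum at Hollow.

Hollow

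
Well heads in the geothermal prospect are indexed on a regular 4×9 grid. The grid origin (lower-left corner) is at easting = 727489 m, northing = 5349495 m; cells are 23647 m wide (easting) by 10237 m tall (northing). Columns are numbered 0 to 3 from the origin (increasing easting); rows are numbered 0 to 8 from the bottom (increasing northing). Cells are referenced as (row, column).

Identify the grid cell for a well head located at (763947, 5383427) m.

Column index: ⌊(763947 − 727489) / 23647⌋ = ⌊1.542⌋ = 1
Row offset from origin: ⌊(5383427 − 5349495) / 10237⌋ = ⌊3.315⌋ = 3 → row 3

(3, 1)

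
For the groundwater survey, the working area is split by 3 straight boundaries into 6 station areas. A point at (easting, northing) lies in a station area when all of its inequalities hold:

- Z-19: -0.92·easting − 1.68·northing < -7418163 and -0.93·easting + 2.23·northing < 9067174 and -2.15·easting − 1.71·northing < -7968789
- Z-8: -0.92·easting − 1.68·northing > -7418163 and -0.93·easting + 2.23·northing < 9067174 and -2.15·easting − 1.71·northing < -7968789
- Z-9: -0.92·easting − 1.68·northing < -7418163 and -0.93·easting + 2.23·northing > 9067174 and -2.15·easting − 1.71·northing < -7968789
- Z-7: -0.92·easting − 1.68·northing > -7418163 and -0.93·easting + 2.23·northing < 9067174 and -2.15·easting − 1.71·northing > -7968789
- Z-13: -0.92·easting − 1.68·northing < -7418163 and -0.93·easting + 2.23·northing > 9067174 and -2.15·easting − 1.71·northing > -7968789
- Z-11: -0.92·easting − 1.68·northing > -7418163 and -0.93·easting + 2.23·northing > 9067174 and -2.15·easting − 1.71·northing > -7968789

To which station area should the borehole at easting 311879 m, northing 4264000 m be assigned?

Z-13

-0.92·311879 − 1.68·4264000 = -7450448.680, which is < -7418163
-0.93·311879 + 2.23·4264000 = 9218672.530, which is > 9067174
-2.15·311879 − 1.71·4264000 = -7961979.850, which is > -7968789
This sign pattern matches Z-13.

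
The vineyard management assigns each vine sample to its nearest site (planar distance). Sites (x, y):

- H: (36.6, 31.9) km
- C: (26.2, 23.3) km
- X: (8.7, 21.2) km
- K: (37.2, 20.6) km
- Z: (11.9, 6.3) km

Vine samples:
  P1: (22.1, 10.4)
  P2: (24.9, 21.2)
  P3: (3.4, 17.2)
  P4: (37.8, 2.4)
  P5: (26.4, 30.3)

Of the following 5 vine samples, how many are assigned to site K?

1

P1 → Z
P2 → C
P3 → X
P4 → K
P5 → C
1 of the 5 goes to K.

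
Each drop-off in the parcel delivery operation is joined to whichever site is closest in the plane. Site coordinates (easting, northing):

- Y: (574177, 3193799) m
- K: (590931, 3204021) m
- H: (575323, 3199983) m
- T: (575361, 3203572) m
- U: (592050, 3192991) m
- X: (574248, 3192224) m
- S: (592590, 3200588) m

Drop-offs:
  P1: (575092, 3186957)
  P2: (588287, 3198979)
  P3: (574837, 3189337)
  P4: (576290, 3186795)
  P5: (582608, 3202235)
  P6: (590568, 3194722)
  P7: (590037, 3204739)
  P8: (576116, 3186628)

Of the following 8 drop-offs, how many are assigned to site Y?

0

P1 → X
P2 → S
P3 → X
P4 → X
P5 → T
P6 → U
P7 → K
P8 → X
0 of the 8 go to Y.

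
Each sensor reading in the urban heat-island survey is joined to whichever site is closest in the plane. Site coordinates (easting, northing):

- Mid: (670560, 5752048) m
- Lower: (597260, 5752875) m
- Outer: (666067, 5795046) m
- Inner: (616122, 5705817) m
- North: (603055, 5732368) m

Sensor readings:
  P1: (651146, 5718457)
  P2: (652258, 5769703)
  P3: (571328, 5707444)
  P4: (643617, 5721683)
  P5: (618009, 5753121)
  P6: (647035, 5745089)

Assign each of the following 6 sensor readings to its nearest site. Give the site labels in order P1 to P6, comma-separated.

Inner, Mid, North, Inner, Lower, Mid

P1 → Inner (d²=1386450176.00)
P2 → Mid (d²=646662229.00)
P3 → North (d²=1627808305.00)
P4 → Inner (d²=1007704981.00)
P5 → Lower (d²=430581517.00)
P6 → Mid (d²=601853306.00)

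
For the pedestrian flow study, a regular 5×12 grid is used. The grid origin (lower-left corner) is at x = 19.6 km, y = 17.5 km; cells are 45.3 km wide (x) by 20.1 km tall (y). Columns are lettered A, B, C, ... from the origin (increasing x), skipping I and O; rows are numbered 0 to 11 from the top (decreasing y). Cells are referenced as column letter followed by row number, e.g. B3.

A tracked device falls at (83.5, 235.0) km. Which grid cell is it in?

Column index: ⌊(83.5 − 19.6) / 45.3⌋ = ⌊1.411⌋ = 1 → column B
Row offset from origin: ⌊(235.0 − 17.5) / 20.1⌋ = ⌊10.821⌋ = 10 → row 1 (counted from top)

B1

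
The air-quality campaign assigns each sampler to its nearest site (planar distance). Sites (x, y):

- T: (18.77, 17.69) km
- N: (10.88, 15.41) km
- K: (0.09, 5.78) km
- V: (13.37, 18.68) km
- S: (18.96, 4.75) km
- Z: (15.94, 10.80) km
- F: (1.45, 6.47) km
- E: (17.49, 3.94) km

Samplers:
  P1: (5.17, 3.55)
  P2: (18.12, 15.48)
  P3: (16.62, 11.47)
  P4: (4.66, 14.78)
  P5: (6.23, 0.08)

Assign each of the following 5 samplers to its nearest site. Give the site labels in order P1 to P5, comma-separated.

F, T, Z, N, F

P1 → F (d²=22.36)
P2 → T (d²=5.31)
P3 → Z (d²=0.91)
P4 → N (d²=39.09)
P5 → F (d²=63.68)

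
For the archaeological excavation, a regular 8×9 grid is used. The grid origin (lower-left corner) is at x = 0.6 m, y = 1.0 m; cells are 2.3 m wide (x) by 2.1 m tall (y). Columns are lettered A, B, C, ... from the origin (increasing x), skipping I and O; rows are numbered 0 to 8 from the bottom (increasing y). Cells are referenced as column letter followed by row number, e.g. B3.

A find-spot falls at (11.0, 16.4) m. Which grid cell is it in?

E7

Column index: ⌊(11.0 − 0.6) / 2.3⌋ = ⌊4.522⌋ = 4 → column E
Row offset from origin: ⌊(16.4 − 1.0) / 2.1⌋ = ⌊7.333⌋ = 7 → row 7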